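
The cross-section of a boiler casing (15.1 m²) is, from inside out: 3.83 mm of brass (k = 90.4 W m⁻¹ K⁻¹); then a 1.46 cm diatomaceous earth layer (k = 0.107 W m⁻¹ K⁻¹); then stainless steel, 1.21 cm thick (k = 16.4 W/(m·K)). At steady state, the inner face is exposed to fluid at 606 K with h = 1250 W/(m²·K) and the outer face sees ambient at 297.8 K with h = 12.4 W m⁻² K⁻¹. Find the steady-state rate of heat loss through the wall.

Treat each layer as a resistance in series:
  R_conv,in = 1/(hA) = 1/(1250·15.1) = 5.298×10^-5 K/W
  R_brass = L/(kA) = 0.00383/(90.4·15.1) = 2.806×10^-6 K/W
  R_diatomaceous earth = L/(kA) = 0.0146/(0.107·15.1) = 0.009036 K/W
  R_stainless steel = L/(kA) = 0.0121/(16.4·15.1) = 4.886×10^-5 K/W
  R_conv,out = 1/(hA) = 1/(12.4·15.1) = 0.005341 K/W
ΣR = 5.298×10^-5 + 2.806×10^-6 + 0.009036 + 4.886×10^-5 + 0.005341 = 0.01448 K/W
Q = ΔT/ΣR = (606 K − 297.8 K)/0.01448 = 21300 W

Q = 21300 W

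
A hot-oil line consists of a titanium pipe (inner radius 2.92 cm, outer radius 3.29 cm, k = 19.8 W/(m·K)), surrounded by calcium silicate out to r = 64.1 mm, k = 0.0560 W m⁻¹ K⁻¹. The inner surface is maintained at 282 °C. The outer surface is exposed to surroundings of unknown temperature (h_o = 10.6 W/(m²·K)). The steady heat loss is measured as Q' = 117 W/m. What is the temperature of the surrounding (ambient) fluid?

Series resistances:
  R'_titanium = ln(0.0329/0.0292)/(2πk) = 0.1193/(2π·19.8) = 9.590×10^-4 m·K/W
  R'_calcium silicate = ln(0.0641/0.0329)/(2πk) = 0.6670/(2π·0.0560) = 1.896 m·K/W
  R'_conv,out = 1/(2πr h) = 1/(2π·0.0641·10.6) = 0.2342 m·K/W
ΣR = 2.131 m·K/W
ΔT = Q'·ΣR = 117 × 2.131 = 249.3 K
Heat flows outward, so T_out = T_in − ΔT = 282 − 249.3 = 32.7 °C

T_out = 32.7 °C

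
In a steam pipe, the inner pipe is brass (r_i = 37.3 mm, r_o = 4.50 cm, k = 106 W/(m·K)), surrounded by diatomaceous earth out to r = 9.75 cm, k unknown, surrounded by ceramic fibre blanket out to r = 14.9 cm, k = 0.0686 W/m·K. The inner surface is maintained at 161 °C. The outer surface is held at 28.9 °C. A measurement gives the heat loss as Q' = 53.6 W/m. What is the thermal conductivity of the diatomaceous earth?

k = 0.0831 W/m·K

ΣR = ΔT/Q' = |161 − 28.9|/53.6 = 2.465 m·K/W
Known resistances:
  R'_brass = ln(0.0450/0.0373)/(2πk) = 0.1877/(2π·106) = 2.818×10^-4 m·K/W
  R'_ceramic fibre blanket = ln(0.149/0.0975)/(2πk) = 0.4241/(2π·0.0686) = 0.9839 m·K/W
R_diatomaceous earth = ΣR − ΣR_known = 2.465 − 0.9842 = 1.481 m·K/W
ln(r₂/r₁)/(2πk) = 1.481 ⇒ k = 0.7732/(2π·1.481) = 0.0831 W/m·K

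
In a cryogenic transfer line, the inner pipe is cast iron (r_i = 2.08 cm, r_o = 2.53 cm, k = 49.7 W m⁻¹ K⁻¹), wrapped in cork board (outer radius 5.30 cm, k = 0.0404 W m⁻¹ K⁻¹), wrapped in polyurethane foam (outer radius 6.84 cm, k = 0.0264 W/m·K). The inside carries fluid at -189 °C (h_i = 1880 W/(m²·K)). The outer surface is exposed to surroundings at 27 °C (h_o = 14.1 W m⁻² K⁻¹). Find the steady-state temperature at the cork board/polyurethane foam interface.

Treat each layer as a resistance in series:
  R'_conv,in = 1/(2πr h) = 1/(2π·0.0208·1880) = 0.004070 m·K/W
  R'_cast iron = ln(0.0253/0.0208)/(2πk) = 0.1959/(2π·49.7) = 6.272×10^-4 m·K/W
  R'_cork board = ln(0.0530/0.0253)/(2πk) = 0.7395/(2π·0.0404) = 2.913 m·K/W
  R'_polyurethane foam = ln(0.0684/0.0530)/(2πk) = 0.2551/(2π·0.0264) = 1.538 m·K/W
  R'_conv,out = 1/(2πr h) = 1/(2π·0.0684·14.1) = 0.1650 m·K/W
ΣR = 0.004070 + 6.272×10^-4 + 2.913 + 1.538 + 0.1650 = 4.621 m·K/W
Q' = ΔT/ΣR = (-189 °C − 27 °C)/4.621 = -46.74 W/m
From the inner boundary to the cork board/polyurethane foam interface, ΣR_partial = 2.918 m·K/W.
T_interface = T_in − Q'·ΣR_partial = -189 °C − (-46.74)(2.918) = -52.6 °C

T = -52.6 °C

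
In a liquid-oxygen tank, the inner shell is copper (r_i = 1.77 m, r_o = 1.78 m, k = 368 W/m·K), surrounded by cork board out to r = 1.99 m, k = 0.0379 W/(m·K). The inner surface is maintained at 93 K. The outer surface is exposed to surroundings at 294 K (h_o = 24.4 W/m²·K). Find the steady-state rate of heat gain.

Resistance network (inner→outer):
  R_copper = (1/1.77 − 1/1.78)/(4πk) = 0.003174/(4π·368) = 6.864×10^-7 K/W
  R_cork board = (1/1.78 − 1/1.99)/(4πk) = 0.05929/(4π·0.0379) = 0.1245 K/W
  R_conv,out = 1/(4πr²h) = 1/(4π·1.99²·24.4) = 8.236×10^-4 K/W
ΣR = 6.864×10^-7 + 0.1245 + 8.236×10^-4 = 0.1253 K/W
Q = ΔT/ΣR = (93 K − 294 K)/0.1253 = -1600 W
(Negative Q ⇒ heat flows inward; heat gain = 1600 W.)

Q = 1600 W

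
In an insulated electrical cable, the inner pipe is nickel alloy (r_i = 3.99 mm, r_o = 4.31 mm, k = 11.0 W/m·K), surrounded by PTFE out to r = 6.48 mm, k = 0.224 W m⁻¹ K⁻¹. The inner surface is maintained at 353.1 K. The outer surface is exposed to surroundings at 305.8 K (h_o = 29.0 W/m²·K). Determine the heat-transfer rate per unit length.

Q' = 41.6 W/m

Series thermal resistances, inner to outer:
  R'_nickel alloy = ln(0.00431/0.00399)/(2πk) = 0.07715/(2π·11.0) = 0.001116 m·K/W
  R'_PTFE = ln(0.00648/0.00431)/(2πk) = 0.4078/(2π·0.224) = 0.2897 m·K/W
  R'_conv,out = 1/(2πr h) = 1/(2π·0.00648·29.0) = 0.8469 m·K/W
ΣR = 0.001116 + 0.2897 + 0.8469 = 1.138 m·K/W
Q' = ΔT/ΣR = (353.1 K − 305.8 K)/1.138 = 41.6 W/m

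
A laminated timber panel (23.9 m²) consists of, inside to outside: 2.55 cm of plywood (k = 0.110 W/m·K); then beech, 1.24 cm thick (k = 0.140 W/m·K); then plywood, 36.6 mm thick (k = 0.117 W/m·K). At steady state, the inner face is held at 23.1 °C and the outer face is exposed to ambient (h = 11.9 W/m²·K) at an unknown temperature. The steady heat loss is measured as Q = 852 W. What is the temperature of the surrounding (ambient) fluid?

T_out = -2.47 °C

Sum the resistances:
  R_plywood = L/(kA) = 0.0255/(0.110·23.9) = 0.009700 K/W
  R_beech = L/(kA) = 0.0124/(0.140·23.9) = 0.003706 K/W
  R_plywood = L/(kA) = 0.0366/(0.117·23.9) = 0.01309 K/W
  R_conv,out = 1/(hA) = 1/(11.9·23.9) = 0.003516 K/W
ΣR = 0.03001 K/W
ΔT = Q·ΣR = 852 × 0.03001 = 25.57 K
Heat flows outward, so T_out = T_in − ΔT = 23.1 − 25.57 = -2.47 °C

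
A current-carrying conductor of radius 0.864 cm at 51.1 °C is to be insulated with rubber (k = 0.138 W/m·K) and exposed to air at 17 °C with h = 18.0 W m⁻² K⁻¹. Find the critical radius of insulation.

r_cr = 0.767 cm

For a cylinder, r_cr = k_ins/h = 0.138/18.0 = 0.00767 m = 0.767 cm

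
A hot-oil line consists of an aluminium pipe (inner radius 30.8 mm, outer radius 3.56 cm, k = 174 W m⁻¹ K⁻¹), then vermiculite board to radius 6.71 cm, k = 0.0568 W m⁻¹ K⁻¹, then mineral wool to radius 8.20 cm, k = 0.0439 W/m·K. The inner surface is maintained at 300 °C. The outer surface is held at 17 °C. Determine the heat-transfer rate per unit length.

Q' = 113 W/m

Resistance network (inner→outer):
  R'_aluminium = ln(0.0356/0.0308)/(2πk) = 0.1448/(2π·174) = 1.325×10^-4 m·K/W
  R'_vermiculite board = ln(0.0671/0.0356)/(2πk) = 0.6338/(2π·0.0568) = 1.776 m·K/W
  R'_mineral wool = ln(0.0820/0.0671)/(2πk) = 0.2005/(2π·0.0439) = 0.7270 m·K/W
ΣR = 1.325×10^-4 + 1.776 + 0.7270 = 2.503 m·K/W
Q' = ΔT/ΣR = (300 °C − 17 °C)/2.503 = 113 W/m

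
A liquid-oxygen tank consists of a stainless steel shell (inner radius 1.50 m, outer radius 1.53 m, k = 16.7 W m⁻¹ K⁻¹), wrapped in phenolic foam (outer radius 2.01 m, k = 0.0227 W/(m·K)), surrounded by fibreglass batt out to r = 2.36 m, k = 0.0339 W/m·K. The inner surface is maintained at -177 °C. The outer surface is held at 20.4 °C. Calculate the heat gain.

Treat each layer as a resistance in series:
  R_stainless steel = (1/1.50 − 1/1.53)/(4πk) = 0.01307/(4π·16.7) = 6.229×10^-5 K/W
  R_phenolic foam = (1/1.53 − 1/2.01)/(4πk) = 0.1561/(4π·0.0227) = 0.5472 K/W
  R_fibreglass batt = (1/2.01 − 1/2.36)/(4πk) = 0.07378/(4π·0.0339) = 0.1732 K/W
ΣR = 6.229×10^-5 + 0.5472 + 0.1732 = 0.7205 K/W
Q = ΔT/ΣR = (-177 °C − 20.4 °C)/0.7205 = -274 W
(Negative Q ⇒ heat flows inward; heat gain = 274 W.)

Q = 274 W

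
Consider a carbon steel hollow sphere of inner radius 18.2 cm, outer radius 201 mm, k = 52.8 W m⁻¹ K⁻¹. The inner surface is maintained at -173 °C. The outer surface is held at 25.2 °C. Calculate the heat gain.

Q = 4πk·ΔT/(1/r₁ − 1/r₂) = 4π × 52.8 × 198.2 / (1/0.182 − 1/0.201) = 2.53×10^5 W

Q = 2.53×10^5 W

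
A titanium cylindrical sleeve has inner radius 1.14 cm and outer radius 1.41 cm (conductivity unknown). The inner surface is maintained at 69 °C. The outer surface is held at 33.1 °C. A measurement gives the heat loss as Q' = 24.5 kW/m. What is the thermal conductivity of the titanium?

ΣR = ΔT/Q' = |69 − 33.1|/24500 = 0.001465 m·K/W
ln(r₂/r₁)/(2πk) = 0.001465 ⇒ k = 0.2126/(2π·0.001465) = 23.1 W/m·K

k = 23.1 W/m·K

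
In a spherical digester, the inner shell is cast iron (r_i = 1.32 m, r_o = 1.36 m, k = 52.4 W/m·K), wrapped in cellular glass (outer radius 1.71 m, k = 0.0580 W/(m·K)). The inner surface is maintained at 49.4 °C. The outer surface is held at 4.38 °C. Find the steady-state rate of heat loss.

Q = 218 W

Series thermal resistances, inner to outer:
  R_cast iron = (1/1.32 − 1/1.36)/(4πk) = 0.02228/(4π·52.4) = 3.384×10^-5 K/W
  R_cellular glass = (1/1.36 − 1/1.71)/(4πk) = 0.1505/(4π·0.0580) = 0.2065 K/W
ΣR = 3.384×10^-5 + 0.2065 = 0.2065 K/W
Q = ΔT/ΣR = (49.4 °C − 4.38 °C)/0.2065 = 218 W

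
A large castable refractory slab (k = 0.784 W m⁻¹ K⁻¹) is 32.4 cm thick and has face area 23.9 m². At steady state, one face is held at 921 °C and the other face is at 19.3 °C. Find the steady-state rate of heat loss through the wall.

Q = kA·ΔT/L = 0.784 × 23.9 × |921 °C − 19.3 °C| / 0.324 = 52100 W

Q = 52.1 kW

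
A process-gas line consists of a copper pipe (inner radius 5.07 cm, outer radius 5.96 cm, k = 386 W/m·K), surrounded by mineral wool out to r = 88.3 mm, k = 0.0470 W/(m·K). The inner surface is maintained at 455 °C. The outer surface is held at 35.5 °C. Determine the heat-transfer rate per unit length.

Series thermal resistances, inner to outer:
  R'_copper = ln(0.0596/0.0507)/(2πk) = 0.1617/(2π·386) = 6.668×10^-5 m·K/W
  R'_mineral wool = ln(0.0883/0.0596)/(2πk) = 0.3931/(2π·0.0470) = 1.331 m·K/W
ΣR = 6.668×10^-5 + 1.331 = 1.331 m·K/W
Q' = ΔT/ΣR = (455 °C − 35.5 °C)/1.331 = 315 W/m

Q' = 315 W/m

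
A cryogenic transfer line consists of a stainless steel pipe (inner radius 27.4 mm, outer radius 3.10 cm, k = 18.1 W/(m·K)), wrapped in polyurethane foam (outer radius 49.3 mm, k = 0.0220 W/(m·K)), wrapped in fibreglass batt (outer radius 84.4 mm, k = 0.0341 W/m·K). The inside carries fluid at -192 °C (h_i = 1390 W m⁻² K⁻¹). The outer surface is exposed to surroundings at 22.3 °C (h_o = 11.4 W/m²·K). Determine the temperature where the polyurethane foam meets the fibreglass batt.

T = -72.7 °C

Treat each layer as a resistance in series:
  R'_conv,in = 1/(2πr h) = 1/(2π·0.0274·1390) = 0.004179 m·K/W
  R'_stainless steel = ln(0.0310/0.0274)/(2πk) = 0.1234/(2π·18.1) = 0.001085 m·K/W
  R'_polyurethane foam = ln(0.0493/0.0310)/(2πk) = 0.4639/(2π·0.0220) = 3.356 m·K/W
  R'_fibreglass batt = ln(0.0844/0.0493)/(2πk) = 0.5376/(2π·0.0341) = 2.509 m·K/W
  R'_conv,out = 1/(2πr h) = 1/(2π·0.0844·11.4) = 0.1654 m·K/W
ΣR = 0.004179 + 0.001085 + 3.356 + 2.509 + 0.1654 = 6.036 m·K/W
Q' = ΔT/ΣR = (-192 °C − 22.3 °C)/6.036 = -35.50 W/m
From the inner boundary to the polyurethane foam/fibreglass batt interface, ΣR_partial = 3.361 m·K/W.
T_interface = T_in − Q'·ΣR_partial = -192 °C − (-35.50)(3.361) = -72.7 °C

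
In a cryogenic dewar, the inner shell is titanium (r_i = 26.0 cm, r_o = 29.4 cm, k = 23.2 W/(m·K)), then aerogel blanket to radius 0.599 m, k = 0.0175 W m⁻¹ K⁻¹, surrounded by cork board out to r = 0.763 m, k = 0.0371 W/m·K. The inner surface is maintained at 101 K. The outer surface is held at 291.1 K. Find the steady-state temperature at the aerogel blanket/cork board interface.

Treat each layer as a resistance in series:
  R_titanium = (1/0.260 − 1/0.294)/(4πk) = 0.4448/(4π·23.2) = 0.001526 K/W
  R_aerogel blanket = (1/0.294 − 1/0.599)/(4πk) = 1.732/(4π·0.0175) = 7.875 K/W
  R_cork board = (1/0.599 − 1/0.763)/(4πk) = 0.3588/(4π·0.0371) = 0.7697 K/W
ΣR = 0.001526 + 7.875 + 0.7697 = 8.646 K/W
Q = ΔT/ΣR = (101 K − 291.1 K)/8.646 = -21.99 W
From the inner boundary to the aerogel blanket/cork board interface, ΣR_partial = 7.877 K/W.
T_interface = T_in − Q·ΣR_partial = 101 K − (-21.99)(7.877) = 274.2 K

T = 274.2 K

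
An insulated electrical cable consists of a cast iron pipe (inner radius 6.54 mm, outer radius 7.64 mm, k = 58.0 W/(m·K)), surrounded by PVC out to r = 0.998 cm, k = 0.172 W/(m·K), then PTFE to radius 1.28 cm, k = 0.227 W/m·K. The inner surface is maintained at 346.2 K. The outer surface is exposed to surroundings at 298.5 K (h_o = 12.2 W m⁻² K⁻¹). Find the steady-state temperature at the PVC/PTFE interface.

T = 338.0 K

Series thermal resistances, inner to outer:
  R'_cast iron = ln(0.00764/0.00654)/(2πk) = 0.1555/(2π·58.0) = 4.266×10^-4 m·K/W
  R'_PVC = ln(0.00998/0.00764)/(2πk) = 0.2672/(2π·0.172) = 0.2472 m·K/W
  R'_PTFE = ln(0.0128/0.00998)/(2πk) = 0.2489/(2π·0.227) = 0.1745 m·K/W
  R'_conv,out = 1/(2πr h) = 1/(2π·0.0128·12.2) = 1.019 m·K/W
ΣR = 4.266×10^-4 + 0.2472 + 0.1745 + 1.019 = 1.441 m·K/W
Q' = ΔT/ΣR = (346.2 K − 298.5 K)/1.441 = 33.10 W/m
From the inner boundary to the PVC/PTFE interface, ΣR_partial = 0.2476 m·K/W.
T_interface = T_in − Q'·ΣR_partial = 346.2 K − (33.10)(0.2476) = 338.0 K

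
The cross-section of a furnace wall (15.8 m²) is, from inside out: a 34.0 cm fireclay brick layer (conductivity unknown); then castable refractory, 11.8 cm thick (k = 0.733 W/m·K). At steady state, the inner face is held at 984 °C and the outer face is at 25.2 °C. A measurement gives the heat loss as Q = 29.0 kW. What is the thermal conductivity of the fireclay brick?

ΣR = ΔT/Q = |984 − 25.2|/29000 = 0.03306 K/W
Known resistances:
  R_castable refractory = L/(kA) = 0.118/(0.733·15.8) = 0.01019 K/W
R_fireclay brick = ΣR − ΣR_known = 0.03306 − 0.01019 = 0.02287 K/W
L/(kA) = 0.02287 ⇒ k = 0.340/(0.02287·15.8) = 0.941 W/m·K

k = 0.941 W/m·K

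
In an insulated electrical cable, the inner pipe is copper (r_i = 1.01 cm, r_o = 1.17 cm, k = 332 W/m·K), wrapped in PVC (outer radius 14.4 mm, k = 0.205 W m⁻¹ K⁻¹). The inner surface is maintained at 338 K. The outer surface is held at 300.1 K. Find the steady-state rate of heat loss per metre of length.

Q' = 235 W/m

Series thermal resistances, inner to outer:
  R'_copper = ln(0.0117/0.0101)/(2πk) = 0.1471/(2π·332) = 7.049×10^-5 m·K/W
  R'_PVC = ln(0.0144/0.0117)/(2πk) = 0.2076/(2π·0.205) = 0.1612 m·K/W
ΣR = 7.049×10^-5 + 0.1612 = 0.1613 m·K/W
Q' = ΔT/ΣR = (338 K − 300.1 K)/0.1613 = 235 W/m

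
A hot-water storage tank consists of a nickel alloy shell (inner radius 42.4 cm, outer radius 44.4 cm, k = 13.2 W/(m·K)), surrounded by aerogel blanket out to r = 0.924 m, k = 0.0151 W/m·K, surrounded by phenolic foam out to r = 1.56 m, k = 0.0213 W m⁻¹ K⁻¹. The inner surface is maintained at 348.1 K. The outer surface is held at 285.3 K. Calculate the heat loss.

Q = 8.04 W

Treat each layer as a resistance in series:
  R_nickel alloy = (1/0.424 − 1/0.444)/(4πk) = 0.1062/(4π·13.2) = 6.405×10^-4 K/W
  R_aerogel blanket = (1/0.444 − 1/0.924)/(4πk) = 1.170/(4π·0.0151) = 6.166 K/W
  R_phenolic foam = (1/0.924 − 1/1.56)/(4πk) = 0.4412/(4π·0.0213) = 1.648 K/W
ΣR = 6.405×10^-4 + 6.166 + 1.648 = 7.815 K/W
Q = ΔT/ΣR = (348.1 K − 285.3 K)/7.815 = 8.04 W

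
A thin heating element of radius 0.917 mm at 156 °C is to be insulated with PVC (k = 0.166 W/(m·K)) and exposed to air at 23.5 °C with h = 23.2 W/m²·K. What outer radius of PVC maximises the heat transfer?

For a cylinder, r_cr = k_ins/h = 0.166/23.2 = 0.00716 m = 0.716 cm

r_cr = 0.716 cm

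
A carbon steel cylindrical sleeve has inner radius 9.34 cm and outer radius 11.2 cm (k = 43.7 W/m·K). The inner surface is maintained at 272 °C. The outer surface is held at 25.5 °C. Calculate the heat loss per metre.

Q' = 373 kW/m

Q' = 2πk·ΔT/ln(r₂/r₁) = 2π × 43.7 × 246.5 / ln(0.112/0.0934) = 3.73×10^5 W/m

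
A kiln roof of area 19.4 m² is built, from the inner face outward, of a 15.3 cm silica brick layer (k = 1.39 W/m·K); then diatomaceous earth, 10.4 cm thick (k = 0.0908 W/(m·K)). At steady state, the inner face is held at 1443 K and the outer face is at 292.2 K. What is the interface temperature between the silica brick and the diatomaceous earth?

Series thermal resistances, inner to outer:
  R_silica brick = L/(kA) = 0.153/(1.39·19.4) = 0.005674 K/W
  R_diatomaceous earth = L/(kA) = 0.104/(0.0908·19.4) = 0.05904 K/W
ΣR = 0.005674 + 0.05904 = 0.06471 K/W
Q = ΔT/ΣR = (1443 K − 292.2 K)/0.06471 = 17780 W
From the inner boundary to the silica brick/diatomaceous earth interface, ΣR_partial = 0.005674 K/W.
T_interface = T_in − Q·ΣR_partial = 1443 K − (17780)(0.005674) = 1342 K

T = 1342 K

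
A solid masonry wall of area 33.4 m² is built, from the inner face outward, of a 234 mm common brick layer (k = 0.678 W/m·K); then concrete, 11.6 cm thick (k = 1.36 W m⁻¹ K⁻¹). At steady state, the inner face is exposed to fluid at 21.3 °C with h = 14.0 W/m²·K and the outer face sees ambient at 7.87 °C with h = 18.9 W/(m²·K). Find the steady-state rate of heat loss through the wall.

Q = 809 W

Treat each layer as a resistance in series:
  R_conv,in = 1/(hA) = 1/(14.0·33.4) = 0.002139 K/W
  R_common brick = L/(kA) = 0.234/(0.678·33.4) = 0.01033 K/W
  R_concrete = L/(kA) = 0.116/(1.36·33.4) = 0.002554 K/W
  R_conv,out = 1/(hA) = 1/(18.9·33.4) = 0.001584 K/W
ΣR = 0.002139 + 0.01033 + 0.002554 + 0.001584 = 0.01661 K/W
Q = ΔT/ΣR = (21.3 °C − 7.87 °C)/0.01661 = 809 W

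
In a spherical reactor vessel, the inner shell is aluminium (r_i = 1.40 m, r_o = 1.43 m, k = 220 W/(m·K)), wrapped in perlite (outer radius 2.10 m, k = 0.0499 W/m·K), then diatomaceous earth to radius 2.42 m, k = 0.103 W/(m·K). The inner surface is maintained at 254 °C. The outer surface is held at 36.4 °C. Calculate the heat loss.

Treat each layer as a resistance in series:
  R_aluminium = (1/1.40 − 1/1.43)/(4πk) = 0.01499/(4π·220) = 5.420×10^-6 K/W
  R_perlite = (1/1.43 − 1/2.10)/(4πk) = 0.2231/(4π·0.0499) = 0.3558 K/W
  R_diatomaceous earth = (1/2.10 − 1/2.42)/(4πk) = 0.06297/(4π·0.103) = 0.04865 K/W
ΣR = 5.420×10^-6 + 0.3558 + 0.04865 = 0.4045 K/W
Q = ΔT/ΣR = (254 °C − 36.4 °C)/0.4045 = 538 W

Q = 538 W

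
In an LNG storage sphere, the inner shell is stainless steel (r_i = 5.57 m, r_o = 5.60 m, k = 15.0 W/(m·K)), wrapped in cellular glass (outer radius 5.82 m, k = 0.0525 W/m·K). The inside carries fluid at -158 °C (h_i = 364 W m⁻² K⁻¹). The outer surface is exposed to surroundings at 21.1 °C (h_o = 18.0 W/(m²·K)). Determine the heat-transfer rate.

Treat each layer as a resistance in series:
  R_conv,in = 1/(4πr²h) = 1/(4π·5.57²·364) = 7.047×10^-6 K/W
  R_stainless steel = (1/5.57 − 1/5.60)/(4πk) = 9.618×10^-4/(4π·15.0) = 5.102×10^-6 K/W
  R_cellular glass = (1/5.60 − 1/5.82)/(4πk) = 0.006750/(4π·0.0525) = 0.01023 K/W
  R_conv,out = 1/(4πr²h) = 1/(4π·5.82²·18.0) = 1.305×10^-4 K/W
ΣR = 7.047×10^-6 + 5.102×10^-6 + 0.01023 + 1.305×10^-4 = 0.01037 K/W
Q = ΔT/ΣR = (-158 °C − 21.1 °C)/0.01037 = -17300 W
(Negative Q ⇒ heat flows inward; heat gain = 17300 W.)

Q = 17.3 kW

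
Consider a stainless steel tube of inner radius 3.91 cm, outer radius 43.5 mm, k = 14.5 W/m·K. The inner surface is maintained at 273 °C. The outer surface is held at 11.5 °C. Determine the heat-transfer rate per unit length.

Q' = 223 kW/m

Q' = 2πk·ΔT/ln(r₂/r₁) = 2π × 14.5 × 261.5 / ln(0.0435/0.0391) = 2.23×10^5 W/m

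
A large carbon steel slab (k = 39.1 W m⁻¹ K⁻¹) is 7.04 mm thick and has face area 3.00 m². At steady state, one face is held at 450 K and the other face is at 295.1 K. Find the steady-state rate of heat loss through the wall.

Q = kA·ΔT/L = 39.1 × 3.00 × |450 K − 295.1 K| / 0.00704 = 2.58×10^6 W

Q = 2580 kW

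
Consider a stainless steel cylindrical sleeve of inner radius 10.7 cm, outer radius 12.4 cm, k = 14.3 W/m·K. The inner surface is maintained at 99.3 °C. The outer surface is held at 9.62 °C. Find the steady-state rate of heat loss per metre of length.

Q' = 54.6 kW/m

Q' = 2πk·ΔT/ln(r₂/r₁) = 2π × 14.3 × 89.68 / ln(0.124/0.107) = 54600 W/m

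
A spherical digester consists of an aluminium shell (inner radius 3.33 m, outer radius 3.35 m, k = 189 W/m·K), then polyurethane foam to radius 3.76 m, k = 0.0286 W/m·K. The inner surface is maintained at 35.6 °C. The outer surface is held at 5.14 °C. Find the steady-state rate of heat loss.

Q = 336 W

Resistance network (inner→outer):
  R_aluminium = (1/3.33 − 1/3.35)/(4πk) = 0.001793/(4π·189) = 7.549×10^-7 K/W
  R_polyurethane foam = (1/3.35 − 1/3.76)/(4πk) = 0.03255/(4π·0.0286) = 0.09057 K/W
ΣR = 7.549×10^-7 + 0.09057 = 0.09057 K/W
Q = ΔT/ΣR = (35.6 °C − 5.14 °C)/0.09057 = 336 W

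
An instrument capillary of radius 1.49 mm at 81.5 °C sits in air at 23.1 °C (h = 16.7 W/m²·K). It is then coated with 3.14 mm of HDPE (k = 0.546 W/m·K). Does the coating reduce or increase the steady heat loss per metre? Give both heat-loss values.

Critical radius for a cylinder: r_cr = k/h = 0.0327 m = 3.27 cm.
Outer radius after coating: r₂ = 0.00149 + 0.00314 = 0.00463 m.
Since r₁ < r_cr and r₂ ≤ r_cr, the coating moves toward the maximum at r_cr — heat loss rises.
Bare: R = 1/(2πr₁h) = 6.396 m·K/W; Q = 58.4/6.396 = 9.13 W/m.
Coated: R = R_cond + R_conv = 2.389 m·K/W; Q = 58.4/2.389 = 24.4 W/m.

increases: 9.13 → 24.4 W/m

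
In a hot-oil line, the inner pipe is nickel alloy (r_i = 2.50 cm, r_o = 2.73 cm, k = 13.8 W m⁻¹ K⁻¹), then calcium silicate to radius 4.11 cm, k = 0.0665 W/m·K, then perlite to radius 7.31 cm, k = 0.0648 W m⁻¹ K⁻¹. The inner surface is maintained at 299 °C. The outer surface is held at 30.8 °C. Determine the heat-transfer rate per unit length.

Q' = 112 W/m

Series thermal resistances, inner to outer:
  R'_nickel alloy = ln(0.0273/0.0250)/(2πk) = 0.08801/(2π·13.8) = 0.001015 m·K/W
  R'_calcium silicate = ln(0.0411/0.0273)/(2πk) = 0.4091/(2π·0.0665) = 0.9792 m·K/W
  R'_perlite = ln(0.0731/0.0411)/(2πk) = 0.5758/(2π·0.0648) = 1.414 m·K/W
ΣR = 0.001015 + 0.9792 + 1.414 = 2.394 m·K/W
Q' = ΔT/ΣR = (299 °C − 30.8 °C)/2.394 = 112 W/m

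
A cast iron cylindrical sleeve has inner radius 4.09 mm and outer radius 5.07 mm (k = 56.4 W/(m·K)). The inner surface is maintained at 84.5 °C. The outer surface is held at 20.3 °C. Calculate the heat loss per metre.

Q' = 106 kW/m

Q' = 2πk·ΔT/ln(r₂/r₁) = 2π × 56.4 × 64.2 / ln(0.00507/0.00409) = 1.06×10^5 W/m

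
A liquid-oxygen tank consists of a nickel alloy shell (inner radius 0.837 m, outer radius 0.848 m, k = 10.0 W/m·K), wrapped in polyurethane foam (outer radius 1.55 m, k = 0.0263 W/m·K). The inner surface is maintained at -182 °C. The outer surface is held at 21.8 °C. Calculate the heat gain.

Series thermal resistances, inner to outer:
  R_nickel alloy = (1/0.837 − 1/0.848)/(4πk) = 0.01550/(4π·10.0) = 1.233×10^-4 K/W
  R_polyurethane foam = (1/0.848 − 1/1.55)/(4πk) = 0.5341/(4π·0.0263) = 1.616 K/W
ΣR = 1.233×10^-4 + 1.616 = 1.616 K/W
Q = ΔT/ΣR = (-182 °C − 21.8 °C)/1.616 = -126 W
(Negative Q ⇒ heat flows inward; heat gain = 126 W.)

Q = 126 W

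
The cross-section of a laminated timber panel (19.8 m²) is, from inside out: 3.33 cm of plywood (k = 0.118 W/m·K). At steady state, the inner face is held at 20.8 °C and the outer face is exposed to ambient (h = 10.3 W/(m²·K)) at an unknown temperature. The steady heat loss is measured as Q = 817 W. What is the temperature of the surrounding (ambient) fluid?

Sum the resistances:
  R_plywood = L/(kA) = 0.0333/(0.118·19.8) = 0.01425 K/W
  R_conv,out = 1/(hA) = 1/(10.3·19.8) = 0.004903 K/W
ΣR = 0.01916 K/W
ΔT = Q·ΣR = 817 × 0.01916 = 15.65 K
Heat flows outward, so T_out = T_in − ΔT = 20.8 − 15.65 = 5.15 °C

T_out = 5.15 °C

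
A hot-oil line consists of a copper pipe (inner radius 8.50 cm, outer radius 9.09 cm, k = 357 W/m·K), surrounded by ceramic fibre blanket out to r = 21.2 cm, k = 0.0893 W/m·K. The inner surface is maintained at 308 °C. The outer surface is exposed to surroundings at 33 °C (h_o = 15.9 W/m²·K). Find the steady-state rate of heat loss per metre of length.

Q' = 177 W/m

Resistance network (inner→outer):
  R'_copper = ln(0.0909/0.0850)/(2πk) = 0.06711/(2π·357) = 2.992×10^-5 m·K/W
  R'_ceramic fibre blanket = ln(0.212/0.0909)/(2πk) = 0.8468/(2π·0.0893) = 1.509 m·K/W
  R'_conv,out = 1/(2πr h) = 1/(2π·0.212·15.9) = 0.04722 m·K/W
ΣR = 2.992×10^-5 + 1.509 + 0.04722 = 1.556 m·K/W
Q' = ΔT/ΣR = (308 °C − 33 °C)/1.556 = 177 W/m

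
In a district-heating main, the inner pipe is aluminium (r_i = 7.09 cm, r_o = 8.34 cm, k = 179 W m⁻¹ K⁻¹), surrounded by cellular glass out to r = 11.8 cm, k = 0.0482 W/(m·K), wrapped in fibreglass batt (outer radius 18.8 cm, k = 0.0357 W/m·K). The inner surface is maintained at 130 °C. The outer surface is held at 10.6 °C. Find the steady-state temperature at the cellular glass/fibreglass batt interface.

T = 87.5 °C

Series thermal resistances, inner to outer:
  R'_aluminium = ln(0.0834/0.0709)/(2πk) = 0.1624/(2π·179) = 1.444×10^-4 m·K/W
  R'_cellular glass = ln(0.118/0.0834)/(2πk) = 0.3470/(2π·0.0482) = 1.146 m·K/W
  R'_fibreglass batt = ln(0.188/0.118)/(2πk) = 0.4658/(2π·0.0357) = 2.076 m·K/W
ΣR = 1.444×10^-4 + 1.146 + 2.076 = 3.222 m·K/W
Q' = ΔT/ΣR = (130 °C − 10.6 °C)/3.222 = 37.06 W/m
From the inner boundary to the cellular glass/fibreglass batt interface, ΣR_partial = 1.146 m·K/W.
T_interface = T_in − Q'·ΣR_partial = 130 °C − (37.06)(1.146) = 87.5 °C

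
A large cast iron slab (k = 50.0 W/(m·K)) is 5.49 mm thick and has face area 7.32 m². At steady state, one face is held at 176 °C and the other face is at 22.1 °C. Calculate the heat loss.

Q = kA·ΔT/L = 50.0 × 7.32 × |176 °C − 22.1 °C| / 0.00549 = 1.03×10^7 W

Q = 10300 kW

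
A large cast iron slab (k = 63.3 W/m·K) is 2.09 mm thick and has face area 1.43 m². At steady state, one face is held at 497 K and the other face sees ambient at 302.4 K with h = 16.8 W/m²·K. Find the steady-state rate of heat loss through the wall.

Treat each layer as a resistance in series:
  R_cast iron = L/(kA) = 0.00209/(63.3·1.43) = 2.309×10^-5 K/W
  R_conv,out = 1/(hA) = 1/(16.8·1.43) = 0.04163 K/W
ΣR = 2.309×10^-5 + 0.04163 = 0.04165 K/W
Q = ΔT/ΣR = (497 K − 302.4 K)/0.04165 = 4670 W

Q = 4.67 kW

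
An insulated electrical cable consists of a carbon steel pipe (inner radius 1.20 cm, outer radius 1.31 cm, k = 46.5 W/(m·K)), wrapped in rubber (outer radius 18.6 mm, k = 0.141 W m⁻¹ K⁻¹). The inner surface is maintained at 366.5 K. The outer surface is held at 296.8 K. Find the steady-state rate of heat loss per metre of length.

Q' = 176 W/m

Resistance network (inner→outer):
  R'_carbon steel = ln(0.0131/0.0120)/(2πk) = 0.08771/(2π·46.5) = 3.002×10^-4 m·K/W
  R'_rubber = ln(0.0186/0.0131)/(2πk) = 0.3505/(2π·0.141) = 0.3957 m·K/W
ΣR = 3.002×10^-4 + 0.3957 = 0.3960 m·K/W
Q' = ΔT/ΣR = (366.5 K − 296.8 K)/0.3960 = 176 W/m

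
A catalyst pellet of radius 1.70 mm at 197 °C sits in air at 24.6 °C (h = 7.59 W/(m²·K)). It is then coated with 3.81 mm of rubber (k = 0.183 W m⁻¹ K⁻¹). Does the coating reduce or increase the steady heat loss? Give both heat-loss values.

Critical radius for a sphere: r_cr = 2k/h = 0.0482 m = 4.82 cm.
Outer radius after coating: r₂ = 0.00170 + 0.00381 = 0.00551 m.
Since r₁ < r_cr and r₂ ≤ r_cr, the coating moves toward the maximum at r_cr — heat loss rises.
Bare: R = 1/(4πr₁²h) = 3628 K/W; Q = 172.4/3628 = 0.0475 W.
Coated: R = R_cond + R_conv = 522.2 K/W; Q = 172.4/522.2 = 0.330 W.

increases: 0.0475 → 0.330 W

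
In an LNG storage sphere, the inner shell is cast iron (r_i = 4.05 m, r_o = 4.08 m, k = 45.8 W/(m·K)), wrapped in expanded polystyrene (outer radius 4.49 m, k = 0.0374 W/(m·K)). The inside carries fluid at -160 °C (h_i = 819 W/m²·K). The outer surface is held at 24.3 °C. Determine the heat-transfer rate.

Resistance network (inner→outer):
  R_conv,in = 1/(4πr²h) = 1/(4π·4.05²·819) = 5.924×10^-6 K/W
  R_cast iron = (1/4.05 − 1/4.08)/(4πk) = 0.001816/(4π·45.8) = 3.155×10^-6 K/W
  R_expanded polystyrene = (1/4.08 − 1/4.49)/(4πk) = 0.02238/(4π·0.0374) = 0.04762 K/W
ΣR = 5.924×10^-6 + 3.155×10^-6 + 0.04762 = 0.04763 K/W
Q = ΔT/ΣR = (-160 °C − 24.3 °C)/0.04763 = -3870 W
(Negative Q ⇒ heat flows inward; heat gain = 3870 W.)

Q = 3870 W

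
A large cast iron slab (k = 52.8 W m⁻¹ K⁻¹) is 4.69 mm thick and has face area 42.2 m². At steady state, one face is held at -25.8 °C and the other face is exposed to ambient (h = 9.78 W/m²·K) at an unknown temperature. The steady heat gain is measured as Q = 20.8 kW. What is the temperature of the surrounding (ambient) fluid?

Sum the resistances:
  R_cast iron = L/(kA) = 0.00469/(52.8·42.2) = 2.105×10^-6 K/W
  R_conv,out = 1/(hA) = 1/(9.78·42.2) = 0.002423 K/W
ΣR = 0.002425 K/W
ΔT = Q·ΣR = 20800 × 0.002425 = 50.44 K
Heat flows inward, so T_out = T_in + ΔT = -25.8 + 50.44 = 24.6 °C

T_out = 24.6 °C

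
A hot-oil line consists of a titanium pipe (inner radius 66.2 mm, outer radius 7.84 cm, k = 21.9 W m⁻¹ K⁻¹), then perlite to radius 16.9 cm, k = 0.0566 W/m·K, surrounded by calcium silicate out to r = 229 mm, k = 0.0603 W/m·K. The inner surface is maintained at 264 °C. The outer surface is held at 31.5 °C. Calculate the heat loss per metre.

Q' = 78.5 W/m

Series thermal resistances, inner to outer:
  R'_titanium = ln(0.0784/0.0662)/(2πk) = 0.1691/(2π·21.9) = 0.001229 m·K/W
  R'_perlite = ln(0.169/0.0784)/(2πk) = 0.7681/(2π·0.0566) = 2.160 m·K/W
  R'_calcium silicate = ln(0.229/0.169)/(2πk) = 0.3038/(2π·0.0603) = 0.8019 m·K/W
ΣR = 0.001229 + 2.160 + 0.8019 = 2.963 m·K/W
Q' = ΔT/ΣR = (264 °C − 31.5 °C)/2.963 = 78.5 W/m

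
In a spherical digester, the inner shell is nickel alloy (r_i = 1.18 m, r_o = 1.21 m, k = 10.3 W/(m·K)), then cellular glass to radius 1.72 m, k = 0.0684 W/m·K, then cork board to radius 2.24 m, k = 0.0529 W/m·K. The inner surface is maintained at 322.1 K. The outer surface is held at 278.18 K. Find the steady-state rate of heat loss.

Series thermal resistances, inner to outer:
  R_nickel alloy = (1/1.18 − 1/1.21)/(4πk) = 0.02101/(4π·10.3) = 1.623×10^-4 K/W
  R_cellular glass = (1/1.21 − 1/1.72)/(4πk) = 0.2451/(4π·0.0684) = 0.2851 K/W
  R_cork board = (1/1.72 − 1/2.24)/(4πk) = 0.1350/(4π·0.0529) = 0.2030 K/W
ΣR = 1.623×10^-4 + 0.2851 + 0.2030 = 0.4883 K/W
Q = ΔT/ΣR = (322.1 K − 278.18 K)/0.4883 = 89.9 W

Q = 89.9 W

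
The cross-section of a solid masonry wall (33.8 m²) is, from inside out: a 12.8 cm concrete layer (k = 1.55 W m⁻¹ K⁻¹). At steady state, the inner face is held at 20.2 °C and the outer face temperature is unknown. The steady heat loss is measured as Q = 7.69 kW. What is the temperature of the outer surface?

T_out = 1.41 °C

Sum the resistances:
  R_concrete = L/(kA) = 0.128/(1.55·33.8) = 0.002443 K/W
ΣR = 0.002443 K/W
ΔT = Q·ΣR = 7690 × 0.002443 = 18.79 K
Heat flows outward, so T_out = T_in − ΔT = 20.2 − 18.79 = 1.41 °C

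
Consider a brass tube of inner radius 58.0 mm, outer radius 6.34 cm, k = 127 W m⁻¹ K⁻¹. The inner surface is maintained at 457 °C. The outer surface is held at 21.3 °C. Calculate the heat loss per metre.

Q' = 3.91×10^6 W/m

Q' = 2πk·ΔT/ln(r₂/r₁) = 2π × 127 × 435.7 / ln(0.0634/0.0580) = 3.91×10^6 W/m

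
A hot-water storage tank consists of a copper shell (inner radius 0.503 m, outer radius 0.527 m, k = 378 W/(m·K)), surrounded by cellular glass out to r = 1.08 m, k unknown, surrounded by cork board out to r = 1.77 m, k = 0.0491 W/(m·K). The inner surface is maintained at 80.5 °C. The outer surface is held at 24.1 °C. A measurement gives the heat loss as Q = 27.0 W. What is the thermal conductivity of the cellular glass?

ΣR = ΔT/Q = |80.5 − 24.1|/27.0 = 2.089 K/W
Known resistances:
  R_copper = (1/0.503 − 1/0.527)/(4πk) = 0.09054/(4π·378) = 1.906×10^-5 K/W
  R_cork board = (1/1.08 − 1/1.77)/(4πk) = 0.3610/(4π·0.0491) = 0.5850 K/W
R_cellular glass = ΣR − ΣR_known = 2.089 − 0.5850 = 1.504 K/W
(1/r₁−1/r₂)/(4πk) = 1.504 ⇒ k = 0.9716/(4π·1.504) = 0.0514 W/m·K

k = 0.0514 W/m·K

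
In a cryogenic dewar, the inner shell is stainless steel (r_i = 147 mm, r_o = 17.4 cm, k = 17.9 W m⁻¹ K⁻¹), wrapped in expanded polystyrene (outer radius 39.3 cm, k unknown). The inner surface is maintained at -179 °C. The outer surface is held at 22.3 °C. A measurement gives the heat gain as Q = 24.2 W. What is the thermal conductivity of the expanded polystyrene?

k = 0.0307 W/m·K

ΣR = ΔT/Q = |-179 − 22.3|/24.2 = 8.318 K/W
Known resistances:
  R_stainless steel = (1/0.147 − 1/0.174)/(4πk) = 1.056/(4π·17.9) = 0.004693 K/W
R_expanded polystyrene = ΣR − ΣR_known = 8.318 − 0.004693 = 8.313 K/W
(1/r₁−1/r₂)/(4πk) = 8.313 ⇒ k = 3.203/(4π·8.313) = 0.0307 W/m·K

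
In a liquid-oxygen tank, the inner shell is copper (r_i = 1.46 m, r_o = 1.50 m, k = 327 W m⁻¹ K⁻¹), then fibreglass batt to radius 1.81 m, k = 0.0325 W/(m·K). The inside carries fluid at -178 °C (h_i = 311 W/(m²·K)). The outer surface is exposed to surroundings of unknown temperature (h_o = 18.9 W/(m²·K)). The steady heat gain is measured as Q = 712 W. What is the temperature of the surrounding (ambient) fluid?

Series resistances:
  R_conv,in = 1/(4πr²h) = 1/(4π·1.46²·311) = 1.200×10^-4 K/W
  R_copper = (1/1.46 − 1/1.50)/(4πk) = 0.01826/(4π·327) = 4.445×10^-6 K/W
  R_fibreglass batt = (1/1.50 − 1/1.81)/(4πk) = 0.1142/(4π·0.0325) = 0.2796 K/W
  R_conv,out = 1/(4πr²h) = 1/(4π·1.81²·18.9) = 0.001285 K/W
ΣR = 0.2810 K/W
ΔT = Q·ΣR = 712 × 0.2810 = 200.1 K
Heat flows inward, so T_out = T_in + ΔT = -178 + 200.1 = 22.1 °C

T_out = 22.1 °C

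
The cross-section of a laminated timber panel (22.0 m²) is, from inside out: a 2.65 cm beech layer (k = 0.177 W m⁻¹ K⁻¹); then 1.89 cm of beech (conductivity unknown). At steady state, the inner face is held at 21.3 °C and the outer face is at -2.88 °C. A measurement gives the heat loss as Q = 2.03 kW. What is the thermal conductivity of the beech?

k = 0.168 W/m·K

ΣR = ΔT/Q = |21.3 − -2.88|/2030 = 0.01191 K/W
Known resistances:
  R_beech = L/(kA) = 0.0265/(0.177·22.0) = 0.006805 K/W
R_beech = ΣR − ΣR_known = 0.01191 − 0.006805 = 0.005105 K/W
L/(kA) = 0.005105 ⇒ k = 0.0189/(0.005105·22.0) = 0.168 W/m·K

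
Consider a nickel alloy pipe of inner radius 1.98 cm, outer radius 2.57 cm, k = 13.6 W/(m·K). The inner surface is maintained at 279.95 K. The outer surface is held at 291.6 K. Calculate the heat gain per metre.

Q' = 2πk·ΔT/ln(r₂/r₁) = 2π × 13.6 × 11.65 / ln(0.0257/0.0198) = 3820 W/m

Q' = 3820 W/m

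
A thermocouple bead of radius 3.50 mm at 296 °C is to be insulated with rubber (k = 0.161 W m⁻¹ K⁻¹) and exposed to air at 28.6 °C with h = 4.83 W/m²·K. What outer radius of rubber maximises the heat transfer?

r_cr = 6.67 cm

For a sphere, r_cr = 2k_ins/h = 2·0.161/4.83 = 0.0667 m = 6.67 cm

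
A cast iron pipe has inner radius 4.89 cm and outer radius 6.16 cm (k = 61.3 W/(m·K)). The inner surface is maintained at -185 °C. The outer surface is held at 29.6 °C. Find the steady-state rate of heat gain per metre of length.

Q' = 358 kW/m

Q' = 2πk·ΔT/ln(r₂/r₁) = 2π × 61.3 × 214.6 / ln(0.0616/0.0489) = 3.58×10^5 W/m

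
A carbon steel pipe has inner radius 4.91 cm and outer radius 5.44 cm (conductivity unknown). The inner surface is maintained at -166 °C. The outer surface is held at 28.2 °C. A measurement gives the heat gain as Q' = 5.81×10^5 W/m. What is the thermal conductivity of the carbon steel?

ΣR = ΔT/Q' = |-166 − 28.2|/5.81×10^5 = 3.343×10^-4 m·K/W
ln(r₂/r₁)/(2πk) = 3.343×10^-4 ⇒ k = 0.1025/(2π·3.343×10^-4) = 48.8 W/m·K

k = 48.8 W/m·K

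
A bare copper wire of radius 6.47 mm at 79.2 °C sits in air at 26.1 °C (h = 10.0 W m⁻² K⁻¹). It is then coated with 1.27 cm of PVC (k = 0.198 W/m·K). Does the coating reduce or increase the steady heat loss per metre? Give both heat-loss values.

Critical radius for a cylinder: r_cr = k/h = 0.0198 m = 1.98 cm.
Outer radius after coating: r₂ = 0.00647 + 0.0127 = 0.01917 m.
Since r₁ < r_cr and r₂ ≤ r_cr, the coating moves toward the maximum at r_cr — heat loss rises.
Bare: R = 1/(2πr₁h) = 2.460 m·K/W; Q = 53.1/2.460 = 21.6 W/m.
Coated: R = R_cond + R_conv = 1.703 m·K/W; Q = 53.1/1.703 = 31.2 W/m.

increases: 21.6 → 31.2 W/m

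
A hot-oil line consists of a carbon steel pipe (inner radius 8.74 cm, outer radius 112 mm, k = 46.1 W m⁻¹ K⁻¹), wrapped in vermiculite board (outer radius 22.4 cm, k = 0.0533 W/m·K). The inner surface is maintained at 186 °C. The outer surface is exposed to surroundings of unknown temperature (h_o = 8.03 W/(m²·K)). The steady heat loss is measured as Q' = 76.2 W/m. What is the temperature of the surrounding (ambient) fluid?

Sum the resistances:
  R'_carbon steel = ln(0.112/0.0874)/(2πk) = 0.2480/(2π·46.1) = 8.562×10^-4 m·K/W
  R'_vermiculite board = ln(0.224/0.112)/(2πk) = 0.6931/(2π·0.0533) = 2.070 m·K/W
  R'_conv,out = 1/(2πr h) = 1/(2π·0.224·8.03) = 0.08848 m·K/W
ΣR = 2.159 m·K/W
ΔT = Q'·ΣR = 76.2 × 2.159 = 164.5 K
Heat flows outward, so T_out = T_in − ΔT = 186 − 164.5 = 21.5 °C

T_out = 21.5 °C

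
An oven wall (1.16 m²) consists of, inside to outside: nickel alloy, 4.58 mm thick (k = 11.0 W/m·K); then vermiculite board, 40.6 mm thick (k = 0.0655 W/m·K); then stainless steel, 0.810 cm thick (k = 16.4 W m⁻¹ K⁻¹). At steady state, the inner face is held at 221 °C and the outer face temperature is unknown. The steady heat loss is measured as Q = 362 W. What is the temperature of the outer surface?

T_out = 27.3 °C

Series resistances:
  R_nickel alloy = L/(kA) = 0.00458/(11.0·1.16) = 3.589×10^-4 K/W
  R_vermiculite board = L/(kA) = 0.0406/(0.0655·1.16) = 0.5344 K/W
  R_stainless steel = L/(kA) = 0.00810/(16.4·1.16) = 4.258×10^-4 K/W
ΣR = 0.5351 K/W
ΔT = Q·ΣR = 362 × 0.5351 = 193.7 K
Heat flows outward, so T_out = T_in − ΔT = 221 − 193.7 = 27.3 °C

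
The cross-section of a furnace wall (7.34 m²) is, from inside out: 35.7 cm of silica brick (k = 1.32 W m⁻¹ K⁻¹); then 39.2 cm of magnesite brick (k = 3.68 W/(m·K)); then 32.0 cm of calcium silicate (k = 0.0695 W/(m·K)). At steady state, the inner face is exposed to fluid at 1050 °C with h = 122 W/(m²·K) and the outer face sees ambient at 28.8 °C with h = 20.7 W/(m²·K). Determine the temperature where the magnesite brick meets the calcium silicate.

T = 972 °C

Treat each layer as a resistance in series:
  R_conv,in = 1/(hA) = 1/(122·7.34) = 0.001117 K/W
  R_silica brick = L/(kA) = 0.357/(1.32·7.34) = 0.03685 K/W
  R_magnesite brick = L/(kA) = 0.392/(3.68·7.34) = 0.01451 K/W
  R_calcium silicate = L/(kA) = 0.320/(0.0695·7.34) = 0.6273 K/W
  R_conv,out = 1/(hA) = 1/(20.7·7.34) = 0.006582 K/W
ΣR = 0.001117 + 0.03685 + 0.01451 + 0.6273 + 0.006582 = 0.6864 K/W
Q = ΔT/ΣR = (1050 °C − 28.8 °C)/0.6864 = 1488 W
From the inner boundary to the magnesite brick/calcium silicate interface, ΣR_partial = 0.05248 K/W.
T_interface = T_in − Q·ΣR_partial = 1050 °C − (1488)(0.05248) = 972 °C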